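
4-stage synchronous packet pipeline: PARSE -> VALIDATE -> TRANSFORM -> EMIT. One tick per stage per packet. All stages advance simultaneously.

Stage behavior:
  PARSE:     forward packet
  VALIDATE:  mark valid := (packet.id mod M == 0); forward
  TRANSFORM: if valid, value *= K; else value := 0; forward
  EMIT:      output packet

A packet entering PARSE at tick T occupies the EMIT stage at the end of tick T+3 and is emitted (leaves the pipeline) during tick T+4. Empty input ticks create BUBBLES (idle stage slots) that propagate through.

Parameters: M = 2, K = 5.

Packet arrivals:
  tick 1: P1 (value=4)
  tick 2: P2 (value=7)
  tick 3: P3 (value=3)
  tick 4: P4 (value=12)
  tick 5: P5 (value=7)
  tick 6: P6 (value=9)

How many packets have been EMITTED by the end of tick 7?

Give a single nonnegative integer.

Tick 1: [PARSE:P1(v=4,ok=F), VALIDATE:-, TRANSFORM:-, EMIT:-] out:-; in:P1
Tick 2: [PARSE:P2(v=7,ok=F), VALIDATE:P1(v=4,ok=F), TRANSFORM:-, EMIT:-] out:-; in:P2
Tick 3: [PARSE:P3(v=3,ok=F), VALIDATE:P2(v=7,ok=T), TRANSFORM:P1(v=0,ok=F), EMIT:-] out:-; in:P3
Tick 4: [PARSE:P4(v=12,ok=F), VALIDATE:P3(v=3,ok=F), TRANSFORM:P2(v=35,ok=T), EMIT:P1(v=0,ok=F)] out:-; in:P4
Tick 5: [PARSE:P5(v=7,ok=F), VALIDATE:P4(v=12,ok=T), TRANSFORM:P3(v=0,ok=F), EMIT:P2(v=35,ok=T)] out:P1(v=0); in:P5
Tick 6: [PARSE:P6(v=9,ok=F), VALIDATE:P5(v=7,ok=F), TRANSFORM:P4(v=60,ok=T), EMIT:P3(v=0,ok=F)] out:P2(v=35); in:P6
Tick 7: [PARSE:-, VALIDATE:P6(v=9,ok=T), TRANSFORM:P5(v=0,ok=F), EMIT:P4(v=60,ok=T)] out:P3(v=0); in:-
Emitted by tick 7: ['P1', 'P2', 'P3']

Answer: 3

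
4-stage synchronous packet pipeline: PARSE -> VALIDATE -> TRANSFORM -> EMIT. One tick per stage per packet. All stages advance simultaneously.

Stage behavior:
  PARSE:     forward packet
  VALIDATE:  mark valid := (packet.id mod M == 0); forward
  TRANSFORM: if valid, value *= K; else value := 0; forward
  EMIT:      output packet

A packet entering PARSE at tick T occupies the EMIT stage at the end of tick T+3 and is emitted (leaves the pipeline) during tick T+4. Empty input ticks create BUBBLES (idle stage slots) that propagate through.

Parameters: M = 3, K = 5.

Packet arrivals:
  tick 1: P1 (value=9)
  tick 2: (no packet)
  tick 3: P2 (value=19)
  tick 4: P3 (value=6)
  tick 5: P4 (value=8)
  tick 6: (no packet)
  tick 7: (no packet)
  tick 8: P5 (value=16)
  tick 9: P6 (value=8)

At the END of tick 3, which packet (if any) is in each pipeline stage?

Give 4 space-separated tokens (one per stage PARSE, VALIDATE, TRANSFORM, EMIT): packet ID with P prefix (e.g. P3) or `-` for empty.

Answer: P2 - P1 -

Derivation:
Tick 1: [PARSE:P1(v=9,ok=F), VALIDATE:-, TRANSFORM:-, EMIT:-] out:-; in:P1
Tick 2: [PARSE:-, VALIDATE:P1(v=9,ok=F), TRANSFORM:-, EMIT:-] out:-; in:-
Tick 3: [PARSE:P2(v=19,ok=F), VALIDATE:-, TRANSFORM:P1(v=0,ok=F), EMIT:-] out:-; in:P2
At end of tick 3: ['P2', '-', 'P1', '-']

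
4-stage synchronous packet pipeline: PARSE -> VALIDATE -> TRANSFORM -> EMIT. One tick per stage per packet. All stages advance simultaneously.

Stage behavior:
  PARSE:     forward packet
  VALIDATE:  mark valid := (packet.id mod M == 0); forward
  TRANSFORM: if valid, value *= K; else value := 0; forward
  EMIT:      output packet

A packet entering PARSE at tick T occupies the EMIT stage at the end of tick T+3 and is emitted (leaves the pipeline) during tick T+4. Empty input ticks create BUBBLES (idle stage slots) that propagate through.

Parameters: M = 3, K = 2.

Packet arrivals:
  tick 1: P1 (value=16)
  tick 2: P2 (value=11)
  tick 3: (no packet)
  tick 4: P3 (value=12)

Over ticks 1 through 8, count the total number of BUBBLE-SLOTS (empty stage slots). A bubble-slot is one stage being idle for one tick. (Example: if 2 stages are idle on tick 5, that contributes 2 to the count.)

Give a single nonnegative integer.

Answer: 20

Derivation:
Tick 1: [PARSE:P1(v=16,ok=F), VALIDATE:-, TRANSFORM:-, EMIT:-] out:-; bubbles=3
Tick 2: [PARSE:P2(v=11,ok=F), VALIDATE:P1(v=16,ok=F), TRANSFORM:-, EMIT:-] out:-; bubbles=2
Tick 3: [PARSE:-, VALIDATE:P2(v=11,ok=F), TRANSFORM:P1(v=0,ok=F), EMIT:-] out:-; bubbles=2
Tick 4: [PARSE:P3(v=12,ok=F), VALIDATE:-, TRANSFORM:P2(v=0,ok=F), EMIT:P1(v=0,ok=F)] out:-; bubbles=1
Tick 5: [PARSE:-, VALIDATE:P3(v=12,ok=T), TRANSFORM:-, EMIT:P2(v=0,ok=F)] out:P1(v=0); bubbles=2
Tick 6: [PARSE:-, VALIDATE:-, TRANSFORM:P3(v=24,ok=T), EMIT:-] out:P2(v=0); bubbles=3
Tick 7: [PARSE:-, VALIDATE:-, TRANSFORM:-, EMIT:P3(v=24,ok=T)] out:-; bubbles=3
Tick 8: [PARSE:-, VALIDATE:-, TRANSFORM:-, EMIT:-] out:P3(v=24); bubbles=4
Total bubble-slots: 20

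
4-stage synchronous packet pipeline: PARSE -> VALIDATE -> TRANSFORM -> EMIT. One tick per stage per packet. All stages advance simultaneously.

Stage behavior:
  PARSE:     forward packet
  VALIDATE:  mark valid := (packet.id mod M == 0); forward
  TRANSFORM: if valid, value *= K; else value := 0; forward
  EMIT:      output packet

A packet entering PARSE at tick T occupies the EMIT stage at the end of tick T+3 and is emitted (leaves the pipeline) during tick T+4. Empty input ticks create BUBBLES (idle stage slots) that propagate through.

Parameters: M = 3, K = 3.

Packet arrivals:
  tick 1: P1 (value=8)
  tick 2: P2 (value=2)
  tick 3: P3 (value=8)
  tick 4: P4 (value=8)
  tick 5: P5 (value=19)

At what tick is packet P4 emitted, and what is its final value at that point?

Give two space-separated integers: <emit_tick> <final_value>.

Tick 1: [PARSE:P1(v=8,ok=F), VALIDATE:-, TRANSFORM:-, EMIT:-] out:-; in:P1
Tick 2: [PARSE:P2(v=2,ok=F), VALIDATE:P1(v=8,ok=F), TRANSFORM:-, EMIT:-] out:-; in:P2
Tick 3: [PARSE:P3(v=8,ok=F), VALIDATE:P2(v=2,ok=F), TRANSFORM:P1(v=0,ok=F), EMIT:-] out:-; in:P3
Tick 4: [PARSE:P4(v=8,ok=F), VALIDATE:P3(v=8,ok=T), TRANSFORM:P2(v=0,ok=F), EMIT:P1(v=0,ok=F)] out:-; in:P4
Tick 5: [PARSE:P5(v=19,ok=F), VALIDATE:P4(v=8,ok=F), TRANSFORM:P3(v=24,ok=T), EMIT:P2(v=0,ok=F)] out:P1(v=0); in:P5
Tick 6: [PARSE:-, VALIDATE:P5(v=19,ok=F), TRANSFORM:P4(v=0,ok=F), EMIT:P3(v=24,ok=T)] out:P2(v=0); in:-
Tick 7: [PARSE:-, VALIDATE:-, TRANSFORM:P5(v=0,ok=F), EMIT:P4(v=0,ok=F)] out:P3(v=24); in:-
Tick 8: [PARSE:-, VALIDATE:-, TRANSFORM:-, EMIT:P5(v=0,ok=F)] out:P4(v=0); in:-
Tick 9: [PARSE:-, VALIDATE:-, TRANSFORM:-, EMIT:-] out:P5(v=0); in:-
P4: arrives tick 4, valid=False (id=4, id%3=1), emit tick 8, final value 0

Answer: 8 0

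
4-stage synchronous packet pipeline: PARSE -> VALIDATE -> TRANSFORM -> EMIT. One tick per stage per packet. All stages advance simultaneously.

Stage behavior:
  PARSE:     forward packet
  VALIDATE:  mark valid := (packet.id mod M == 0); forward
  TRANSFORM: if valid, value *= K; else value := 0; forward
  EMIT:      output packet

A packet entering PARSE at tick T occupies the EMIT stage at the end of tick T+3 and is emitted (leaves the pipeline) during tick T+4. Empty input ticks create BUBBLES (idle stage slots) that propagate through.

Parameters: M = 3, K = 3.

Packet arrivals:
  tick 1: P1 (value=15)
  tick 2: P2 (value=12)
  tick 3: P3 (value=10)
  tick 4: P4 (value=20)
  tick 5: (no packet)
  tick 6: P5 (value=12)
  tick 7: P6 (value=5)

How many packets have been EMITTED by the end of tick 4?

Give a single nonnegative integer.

Answer: 0

Derivation:
Tick 1: [PARSE:P1(v=15,ok=F), VALIDATE:-, TRANSFORM:-, EMIT:-] out:-; in:P1
Tick 2: [PARSE:P2(v=12,ok=F), VALIDATE:P1(v=15,ok=F), TRANSFORM:-, EMIT:-] out:-; in:P2
Tick 3: [PARSE:P3(v=10,ok=F), VALIDATE:P2(v=12,ok=F), TRANSFORM:P1(v=0,ok=F), EMIT:-] out:-; in:P3
Tick 4: [PARSE:P4(v=20,ok=F), VALIDATE:P3(v=10,ok=T), TRANSFORM:P2(v=0,ok=F), EMIT:P1(v=0,ok=F)] out:-; in:P4
Emitted by tick 4: []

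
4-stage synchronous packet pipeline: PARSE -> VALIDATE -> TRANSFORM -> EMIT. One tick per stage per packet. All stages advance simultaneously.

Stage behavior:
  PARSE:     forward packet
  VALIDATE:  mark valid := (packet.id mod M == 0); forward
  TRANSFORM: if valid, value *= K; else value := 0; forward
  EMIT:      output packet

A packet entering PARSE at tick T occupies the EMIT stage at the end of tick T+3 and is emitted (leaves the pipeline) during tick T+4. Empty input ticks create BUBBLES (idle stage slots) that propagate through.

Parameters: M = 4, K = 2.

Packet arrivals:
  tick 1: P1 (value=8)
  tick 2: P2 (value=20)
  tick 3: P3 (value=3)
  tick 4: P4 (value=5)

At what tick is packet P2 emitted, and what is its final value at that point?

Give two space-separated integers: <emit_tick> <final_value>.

Tick 1: [PARSE:P1(v=8,ok=F), VALIDATE:-, TRANSFORM:-, EMIT:-] out:-; in:P1
Tick 2: [PARSE:P2(v=20,ok=F), VALIDATE:P1(v=8,ok=F), TRANSFORM:-, EMIT:-] out:-; in:P2
Tick 3: [PARSE:P3(v=3,ok=F), VALIDATE:P2(v=20,ok=F), TRANSFORM:P1(v=0,ok=F), EMIT:-] out:-; in:P3
Tick 4: [PARSE:P4(v=5,ok=F), VALIDATE:P3(v=3,ok=F), TRANSFORM:P2(v=0,ok=F), EMIT:P1(v=0,ok=F)] out:-; in:P4
Tick 5: [PARSE:-, VALIDATE:P4(v=5,ok=T), TRANSFORM:P3(v=0,ok=F), EMIT:P2(v=0,ok=F)] out:P1(v=0); in:-
Tick 6: [PARSE:-, VALIDATE:-, TRANSFORM:P4(v=10,ok=T), EMIT:P3(v=0,ok=F)] out:P2(v=0); in:-
Tick 7: [PARSE:-, VALIDATE:-, TRANSFORM:-, EMIT:P4(v=10,ok=T)] out:P3(v=0); in:-
Tick 8: [PARSE:-, VALIDATE:-, TRANSFORM:-, EMIT:-] out:P4(v=10); in:-
P2: arrives tick 2, valid=False (id=2, id%4=2), emit tick 6, final value 0

Answer: 6 0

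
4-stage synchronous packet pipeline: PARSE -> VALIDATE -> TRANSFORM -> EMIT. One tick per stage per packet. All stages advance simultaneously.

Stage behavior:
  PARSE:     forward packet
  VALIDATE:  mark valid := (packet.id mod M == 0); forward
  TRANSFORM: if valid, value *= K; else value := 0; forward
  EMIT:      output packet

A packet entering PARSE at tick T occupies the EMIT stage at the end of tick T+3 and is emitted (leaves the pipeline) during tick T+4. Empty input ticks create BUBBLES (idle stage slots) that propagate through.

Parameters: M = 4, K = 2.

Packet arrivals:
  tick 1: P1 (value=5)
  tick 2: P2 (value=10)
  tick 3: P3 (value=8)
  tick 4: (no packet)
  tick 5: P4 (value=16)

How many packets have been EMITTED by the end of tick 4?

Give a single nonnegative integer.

Answer: 0

Derivation:
Tick 1: [PARSE:P1(v=5,ok=F), VALIDATE:-, TRANSFORM:-, EMIT:-] out:-; in:P1
Tick 2: [PARSE:P2(v=10,ok=F), VALIDATE:P1(v=5,ok=F), TRANSFORM:-, EMIT:-] out:-; in:P2
Tick 3: [PARSE:P3(v=8,ok=F), VALIDATE:P2(v=10,ok=F), TRANSFORM:P1(v=0,ok=F), EMIT:-] out:-; in:P3
Tick 4: [PARSE:-, VALIDATE:P3(v=8,ok=F), TRANSFORM:P2(v=0,ok=F), EMIT:P1(v=0,ok=F)] out:-; in:-
Emitted by tick 4: []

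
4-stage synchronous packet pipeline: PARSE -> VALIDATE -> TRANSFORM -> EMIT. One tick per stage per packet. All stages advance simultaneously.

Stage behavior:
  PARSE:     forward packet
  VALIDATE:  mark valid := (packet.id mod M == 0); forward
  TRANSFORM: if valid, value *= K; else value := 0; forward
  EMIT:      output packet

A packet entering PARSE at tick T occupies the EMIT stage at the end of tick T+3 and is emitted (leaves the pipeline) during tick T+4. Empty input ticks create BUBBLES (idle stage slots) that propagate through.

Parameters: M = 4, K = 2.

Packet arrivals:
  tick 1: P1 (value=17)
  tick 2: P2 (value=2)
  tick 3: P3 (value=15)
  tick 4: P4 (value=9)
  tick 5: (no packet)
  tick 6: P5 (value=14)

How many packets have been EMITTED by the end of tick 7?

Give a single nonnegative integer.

Tick 1: [PARSE:P1(v=17,ok=F), VALIDATE:-, TRANSFORM:-, EMIT:-] out:-; in:P1
Tick 2: [PARSE:P2(v=2,ok=F), VALIDATE:P1(v=17,ok=F), TRANSFORM:-, EMIT:-] out:-; in:P2
Tick 3: [PARSE:P3(v=15,ok=F), VALIDATE:P2(v=2,ok=F), TRANSFORM:P1(v=0,ok=F), EMIT:-] out:-; in:P3
Tick 4: [PARSE:P4(v=9,ok=F), VALIDATE:P3(v=15,ok=F), TRANSFORM:P2(v=0,ok=F), EMIT:P1(v=0,ok=F)] out:-; in:P4
Tick 5: [PARSE:-, VALIDATE:P4(v=9,ok=T), TRANSFORM:P3(v=0,ok=F), EMIT:P2(v=0,ok=F)] out:P1(v=0); in:-
Tick 6: [PARSE:P5(v=14,ok=F), VALIDATE:-, TRANSFORM:P4(v=18,ok=T), EMIT:P3(v=0,ok=F)] out:P2(v=0); in:P5
Tick 7: [PARSE:-, VALIDATE:P5(v=14,ok=F), TRANSFORM:-, EMIT:P4(v=18,ok=T)] out:P3(v=0); in:-
Emitted by tick 7: ['P1', 'P2', 'P3']

Answer: 3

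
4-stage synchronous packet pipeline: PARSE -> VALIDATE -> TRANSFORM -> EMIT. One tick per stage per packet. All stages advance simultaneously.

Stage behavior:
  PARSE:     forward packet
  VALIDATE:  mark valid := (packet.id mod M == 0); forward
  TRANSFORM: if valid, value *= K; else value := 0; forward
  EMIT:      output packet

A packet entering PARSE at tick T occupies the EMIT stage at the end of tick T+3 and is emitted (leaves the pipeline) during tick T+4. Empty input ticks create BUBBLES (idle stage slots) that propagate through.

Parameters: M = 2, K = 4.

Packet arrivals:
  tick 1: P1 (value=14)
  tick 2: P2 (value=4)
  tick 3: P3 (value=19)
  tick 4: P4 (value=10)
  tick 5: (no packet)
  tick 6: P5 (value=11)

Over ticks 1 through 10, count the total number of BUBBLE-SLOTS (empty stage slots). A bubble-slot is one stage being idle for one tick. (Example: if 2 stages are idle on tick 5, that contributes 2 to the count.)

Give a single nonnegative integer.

Tick 1: [PARSE:P1(v=14,ok=F), VALIDATE:-, TRANSFORM:-, EMIT:-] out:-; bubbles=3
Tick 2: [PARSE:P2(v=4,ok=F), VALIDATE:P1(v=14,ok=F), TRANSFORM:-, EMIT:-] out:-; bubbles=2
Tick 3: [PARSE:P3(v=19,ok=F), VALIDATE:P2(v=4,ok=T), TRANSFORM:P1(v=0,ok=F), EMIT:-] out:-; bubbles=1
Tick 4: [PARSE:P4(v=10,ok=F), VALIDATE:P3(v=19,ok=F), TRANSFORM:P2(v=16,ok=T), EMIT:P1(v=0,ok=F)] out:-; bubbles=0
Tick 5: [PARSE:-, VALIDATE:P4(v=10,ok=T), TRANSFORM:P3(v=0,ok=F), EMIT:P2(v=16,ok=T)] out:P1(v=0); bubbles=1
Tick 6: [PARSE:P5(v=11,ok=F), VALIDATE:-, TRANSFORM:P4(v=40,ok=T), EMIT:P3(v=0,ok=F)] out:P2(v=16); bubbles=1
Tick 7: [PARSE:-, VALIDATE:P5(v=11,ok=F), TRANSFORM:-, EMIT:P4(v=40,ok=T)] out:P3(v=0); bubbles=2
Tick 8: [PARSE:-, VALIDATE:-, TRANSFORM:P5(v=0,ok=F), EMIT:-] out:P4(v=40); bubbles=3
Tick 9: [PARSE:-, VALIDATE:-, TRANSFORM:-, EMIT:P5(v=0,ok=F)] out:-; bubbles=3
Tick 10: [PARSE:-, VALIDATE:-, TRANSFORM:-, EMIT:-] out:P5(v=0); bubbles=4
Total bubble-slots: 20

Answer: 20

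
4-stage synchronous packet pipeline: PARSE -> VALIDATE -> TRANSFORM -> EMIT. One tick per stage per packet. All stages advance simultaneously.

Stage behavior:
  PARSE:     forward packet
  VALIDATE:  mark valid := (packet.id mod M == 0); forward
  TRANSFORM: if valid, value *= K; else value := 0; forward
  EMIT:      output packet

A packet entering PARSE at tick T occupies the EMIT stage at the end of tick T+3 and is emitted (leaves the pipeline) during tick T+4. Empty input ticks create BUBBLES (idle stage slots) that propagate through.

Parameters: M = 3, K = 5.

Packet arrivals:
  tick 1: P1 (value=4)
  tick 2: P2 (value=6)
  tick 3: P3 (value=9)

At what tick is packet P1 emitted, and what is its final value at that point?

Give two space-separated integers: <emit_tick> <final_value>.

Tick 1: [PARSE:P1(v=4,ok=F), VALIDATE:-, TRANSFORM:-, EMIT:-] out:-; in:P1
Tick 2: [PARSE:P2(v=6,ok=F), VALIDATE:P1(v=4,ok=F), TRANSFORM:-, EMIT:-] out:-; in:P2
Tick 3: [PARSE:P3(v=9,ok=F), VALIDATE:P2(v=6,ok=F), TRANSFORM:P1(v=0,ok=F), EMIT:-] out:-; in:P3
Tick 4: [PARSE:-, VALIDATE:P3(v=9,ok=T), TRANSFORM:P2(v=0,ok=F), EMIT:P1(v=0,ok=F)] out:-; in:-
Tick 5: [PARSE:-, VALIDATE:-, TRANSFORM:P3(v=45,ok=T), EMIT:P2(v=0,ok=F)] out:P1(v=0); in:-
Tick 6: [PARSE:-, VALIDATE:-, TRANSFORM:-, EMIT:P3(v=45,ok=T)] out:P2(v=0); in:-
Tick 7: [PARSE:-, VALIDATE:-, TRANSFORM:-, EMIT:-] out:P3(v=45); in:-
P1: arrives tick 1, valid=False (id=1, id%3=1), emit tick 5, final value 0

Answer: 5 0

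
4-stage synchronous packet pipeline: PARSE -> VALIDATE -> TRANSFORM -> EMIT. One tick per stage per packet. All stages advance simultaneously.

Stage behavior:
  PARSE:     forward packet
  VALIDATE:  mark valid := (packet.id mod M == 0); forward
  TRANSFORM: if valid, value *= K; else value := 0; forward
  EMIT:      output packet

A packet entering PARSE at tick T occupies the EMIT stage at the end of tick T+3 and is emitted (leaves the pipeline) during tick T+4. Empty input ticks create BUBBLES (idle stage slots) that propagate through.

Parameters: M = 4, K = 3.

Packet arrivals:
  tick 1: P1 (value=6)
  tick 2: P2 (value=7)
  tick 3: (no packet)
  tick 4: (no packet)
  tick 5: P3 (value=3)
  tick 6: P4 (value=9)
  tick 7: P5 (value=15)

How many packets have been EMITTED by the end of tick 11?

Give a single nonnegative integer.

Answer: 5

Derivation:
Tick 1: [PARSE:P1(v=6,ok=F), VALIDATE:-, TRANSFORM:-, EMIT:-] out:-; in:P1
Tick 2: [PARSE:P2(v=7,ok=F), VALIDATE:P1(v=6,ok=F), TRANSFORM:-, EMIT:-] out:-; in:P2
Tick 3: [PARSE:-, VALIDATE:P2(v=7,ok=F), TRANSFORM:P1(v=0,ok=F), EMIT:-] out:-; in:-
Tick 4: [PARSE:-, VALIDATE:-, TRANSFORM:P2(v=0,ok=F), EMIT:P1(v=0,ok=F)] out:-; in:-
Tick 5: [PARSE:P3(v=3,ok=F), VALIDATE:-, TRANSFORM:-, EMIT:P2(v=0,ok=F)] out:P1(v=0); in:P3
Tick 6: [PARSE:P4(v=9,ok=F), VALIDATE:P3(v=3,ok=F), TRANSFORM:-, EMIT:-] out:P2(v=0); in:P4
Tick 7: [PARSE:P5(v=15,ok=F), VALIDATE:P4(v=9,ok=T), TRANSFORM:P3(v=0,ok=F), EMIT:-] out:-; in:P5
Tick 8: [PARSE:-, VALIDATE:P5(v=15,ok=F), TRANSFORM:P4(v=27,ok=T), EMIT:P3(v=0,ok=F)] out:-; in:-
Tick 9: [PARSE:-, VALIDATE:-, TRANSFORM:P5(v=0,ok=F), EMIT:P4(v=27,ok=T)] out:P3(v=0); in:-
Tick 10: [PARSE:-, VALIDATE:-, TRANSFORM:-, EMIT:P5(v=0,ok=F)] out:P4(v=27); in:-
Tick 11: [PARSE:-, VALIDATE:-, TRANSFORM:-, EMIT:-] out:P5(v=0); in:-
Emitted by tick 11: ['P1', 'P2', 'P3', 'P4', 'P5']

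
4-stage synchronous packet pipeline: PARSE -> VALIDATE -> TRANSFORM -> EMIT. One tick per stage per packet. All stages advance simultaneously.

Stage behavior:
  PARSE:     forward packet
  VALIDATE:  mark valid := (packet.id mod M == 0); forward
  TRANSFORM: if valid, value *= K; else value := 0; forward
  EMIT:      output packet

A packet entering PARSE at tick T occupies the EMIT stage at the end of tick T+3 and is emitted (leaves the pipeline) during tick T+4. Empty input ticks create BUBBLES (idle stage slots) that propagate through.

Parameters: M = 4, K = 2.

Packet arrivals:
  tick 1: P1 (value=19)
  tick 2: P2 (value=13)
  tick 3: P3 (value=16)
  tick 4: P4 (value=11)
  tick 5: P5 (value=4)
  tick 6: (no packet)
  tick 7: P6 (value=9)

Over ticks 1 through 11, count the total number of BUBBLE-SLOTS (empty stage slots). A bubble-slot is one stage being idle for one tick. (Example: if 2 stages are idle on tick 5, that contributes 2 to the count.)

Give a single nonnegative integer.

Answer: 20

Derivation:
Tick 1: [PARSE:P1(v=19,ok=F), VALIDATE:-, TRANSFORM:-, EMIT:-] out:-; bubbles=3
Tick 2: [PARSE:P2(v=13,ok=F), VALIDATE:P1(v=19,ok=F), TRANSFORM:-, EMIT:-] out:-; bubbles=2
Tick 3: [PARSE:P3(v=16,ok=F), VALIDATE:P2(v=13,ok=F), TRANSFORM:P1(v=0,ok=F), EMIT:-] out:-; bubbles=1
Tick 4: [PARSE:P4(v=11,ok=F), VALIDATE:P3(v=16,ok=F), TRANSFORM:P2(v=0,ok=F), EMIT:P1(v=0,ok=F)] out:-; bubbles=0
Tick 5: [PARSE:P5(v=4,ok=F), VALIDATE:P4(v=11,ok=T), TRANSFORM:P3(v=0,ok=F), EMIT:P2(v=0,ok=F)] out:P1(v=0); bubbles=0
Tick 6: [PARSE:-, VALIDATE:P5(v=4,ok=F), TRANSFORM:P4(v=22,ok=T), EMIT:P3(v=0,ok=F)] out:P2(v=0); bubbles=1
Tick 7: [PARSE:P6(v=9,ok=F), VALIDATE:-, TRANSFORM:P5(v=0,ok=F), EMIT:P4(v=22,ok=T)] out:P3(v=0); bubbles=1
Tick 8: [PARSE:-, VALIDATE:P6(v=9,ok=F), TRANSFORM:-, EMIT:P5(v=0,ok=F)] out:P4(v=22); bubbles=2
Tick 9: [PARSE:-, VALIDATE:-, TRANSFORM:P6(v=0,ok=F), EMIT:-] out:P5(v=0); bubbles=3
Tick 10: [PARSE:-, VALIDATE:-, TRANSFORM:-, EMIT:P6(v=0,ok=F)] out:-; bubbles=3
Tick 11: [PARSE:-, VALIDATE:-, TRANSFORM:-, EMIT:-] out:P6(v=0); bubbles=4
Total bubble-slots: 20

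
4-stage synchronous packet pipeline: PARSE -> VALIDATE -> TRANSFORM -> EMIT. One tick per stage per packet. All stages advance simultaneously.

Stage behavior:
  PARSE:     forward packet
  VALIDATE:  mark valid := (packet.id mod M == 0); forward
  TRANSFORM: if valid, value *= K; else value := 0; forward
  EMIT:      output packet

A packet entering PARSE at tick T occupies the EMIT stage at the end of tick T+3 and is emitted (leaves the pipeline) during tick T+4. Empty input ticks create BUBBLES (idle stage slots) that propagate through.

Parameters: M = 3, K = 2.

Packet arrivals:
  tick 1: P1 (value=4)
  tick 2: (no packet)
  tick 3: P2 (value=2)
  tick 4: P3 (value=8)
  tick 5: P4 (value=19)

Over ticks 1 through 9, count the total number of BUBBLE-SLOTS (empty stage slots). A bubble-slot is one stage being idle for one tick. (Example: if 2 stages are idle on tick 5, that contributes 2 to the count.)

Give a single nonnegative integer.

Answer: 20

Derivation:
Tick 1: [PARSE:P1(v=4,ok=F), VALIDATE:-, TRANSFORM:-, EMIT:-] out:-; bubbles=3
Tick 2: [PARSE:-, VALIDATE:P1(v=4,ok=F), TRANSFORM:-, EMIT:-] out:-; bubbles=3
Tick 3: [PARSE:P2(v=2,ok=F), VALIDATE:-, TRANSFORM:P1(v=0,ok=F), EMIT:-] out:-; bubbles=2
Tick 4: [PARSE:P3(v=8,ok=F), VALIDATE:P2(v=2,ok=F), TRANSFORM:-, EMIT:P1(v=0,ok=F)] out:-; bubbles=1
Tick 5: [PARSE:P4(v=19,ok=F), VALIDATE:P3(v=8,ok=T), TRANSFORM:P2(v=0,ok=F), EMIT:-] out:P1(v=0); bubbles=1
Tick 6: [PARSE:-, VALIDATE:P4(v=19,ok=F), TRANSFORM:P3(v=16,ok=T), EMIT:P2(v=0,ok=F)] out:-; bubbles=1
Tick 7: [PARSE:-, VALIDATE:-, TRANSFORM:P4(v=0,ok=F), EMIT:P3(v=16,ok=T)] out:P2(v=0); bubbles=2
Tick 8: [PARSE:-, VALIDATE:-, TRANSFORM:-, EMIT:P4(v=0,ok=F)] out:P3(v=16); bubbles=3
Tick 9: [PARSE:-, VALIDATE:-, TRANSFORM:-, EMIT:-] out:P4(v=0); bubbles=4
Total bubble-slots: 20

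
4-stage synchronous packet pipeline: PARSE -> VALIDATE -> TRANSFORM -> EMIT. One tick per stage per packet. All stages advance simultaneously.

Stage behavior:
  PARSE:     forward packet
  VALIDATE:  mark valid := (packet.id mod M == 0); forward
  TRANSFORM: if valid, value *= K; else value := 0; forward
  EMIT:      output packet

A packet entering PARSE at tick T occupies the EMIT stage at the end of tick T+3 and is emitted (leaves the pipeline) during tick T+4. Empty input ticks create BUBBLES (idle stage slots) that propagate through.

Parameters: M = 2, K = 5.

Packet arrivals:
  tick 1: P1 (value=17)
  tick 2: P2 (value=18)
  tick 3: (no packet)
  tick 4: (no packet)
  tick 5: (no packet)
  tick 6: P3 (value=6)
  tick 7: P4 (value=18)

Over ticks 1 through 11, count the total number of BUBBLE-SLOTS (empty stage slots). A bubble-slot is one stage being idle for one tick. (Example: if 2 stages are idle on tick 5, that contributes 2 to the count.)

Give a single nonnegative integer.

Tick 1: [PARSE:P1(v=17,ok=F), VALIDATE:-, TRANSFORM:-, EMIT:-] out:-; bubbles=3
Tick 2: [PARSE:P2(v=18,ok=F), VALIDATE:P1(v=17,ok=F), TRANSFORM:-, EMIT:-] out:-; bubbles=2
Tick 3: [PARSE:-, VALIDATE:P2(v=18,ok=T), TRANSFORM:P1(v=0,ok=F), EMIT:-] out:-; bubbles=2
Tick 4: [PARSE:-, VALIDATE:-, TRANSFORM:P2(v=90,ok=T), EMIT:P1(v=0,ok=F)] out:-; bubbles=2
Tick 5: [PARSE:-, VALIDATE:-, TRANSFORM:-, EMIT:P2(v=90,ok=T)] out:P1(v=0); bubbles=3
Tick 6: [PARSE:P3(v=6,ok=F), VALIDATE:-, TRANSFORM:-, EMIT:-] out:P2(v=90); bubbles=3
Tick 7: [PARSE:P4(v=18,ok=F), VALIDATE:P3(v=6,ok=F), TRANSFORM:-, EMIT:-] out:-; bubbles=2
Tick 8: [PARSE:-, VALIDATE:P4(v=18,ok=T), TRANSFORM:P3(v=0,ok=F), EMIT:-] out:-; bubbles=2
Tick 9: [PARSE:-, VALIDATE:-, TRANSFORM:P4(v=90,ok=T), EMIT:P3(v=0,ok=F)] out:-; bubbles=2
Tick 10: [PARSE:-, VALIDATE:-, TRANSFORM:-, EMIT:P4(v=90,ok=T)] out:P3(v=0); bubbles=3
Tick 11: [PARSE:-, VALIDATE:-, TRANSFORM:-, EMIT:-] out:P4(v=90); bubbles=4
Total bubble-slots: 28

Answer: 28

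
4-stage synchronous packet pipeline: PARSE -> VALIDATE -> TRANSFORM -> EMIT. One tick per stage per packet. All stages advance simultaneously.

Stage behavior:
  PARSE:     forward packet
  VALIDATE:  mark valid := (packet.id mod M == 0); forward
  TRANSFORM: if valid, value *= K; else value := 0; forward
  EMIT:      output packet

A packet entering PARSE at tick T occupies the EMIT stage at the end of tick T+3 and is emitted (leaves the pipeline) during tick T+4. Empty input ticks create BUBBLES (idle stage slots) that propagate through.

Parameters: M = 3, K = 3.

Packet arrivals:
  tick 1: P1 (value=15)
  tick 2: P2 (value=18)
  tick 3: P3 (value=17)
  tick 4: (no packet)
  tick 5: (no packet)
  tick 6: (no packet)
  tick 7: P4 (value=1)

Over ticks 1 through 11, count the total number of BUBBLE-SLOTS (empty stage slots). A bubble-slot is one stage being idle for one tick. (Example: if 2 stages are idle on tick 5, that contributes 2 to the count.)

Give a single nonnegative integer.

Tick 1: [PARSE:P1(v=15,ok=F), VALIDATE:-, TRANSFORM:-, EMIT:-] out:-; bubbles=3
Tick 2: [PARSE:P2(v=18,ok=F), VALIDATE:P1(v=15,ok=F), TRANSFORM:-, EMIT:-] out:-; bubbles=2
Tick 3: [PARSE:P3(v=17,ok=F), VALIDATE:P2(v=18,ok=F), TRANSFORM:P1(v=0,ok=F), EMIT:-] out:-; bubbles=1
Tick 4: [PARSE:-, VALIDATE:P3(v=17,ok=T), TRANSFORM:P2(v=0,ok=F), EMIT:P1(v=0,ok=F)] out:-; bubbles=1
Tick 5: [PARSE:-, VALIDATE:-, TRANSFORM:P3(v=51,ok=T), EMIT:P2(v=0,ok=F)] out:P1(v=0); bubbles=2
Tick 6: [PARSE:-, VALIDATE:-, TRANSFORM:-, EMIT:P3(v=51,ok=T)] out:P2(v=0); bubbles=3
Tick 7: [PARSE:P4(v=1,ok=F), VALIDATE:-, TRANSFORM:-, EMIT:-] out:P3(v=51); bubbles=3
Tick 8: [PARSE:-, VALIDATE:P4(v=1,ok=F), TRANSFORM:-, EMIT:-] out:-; bubbles=3
Tick 9: [PARSE:-, VALIDATE:-, TRANSFORM:P4(v=0,ok=F), EMIT:-] out:-; bubbles=3
Tick 10: [PARSE:-, VALIDATE:-, TRANSFORM:-, EMIT:P4(v=0,ok=F)] out:-; bubbles=3
Tick 11: [PARSE:-, VALIDATE:-, TRANSFORM:-, EMIT:-] out:P4(v=0); bubbles=4
Total bubble-slots: 28

Answer: 28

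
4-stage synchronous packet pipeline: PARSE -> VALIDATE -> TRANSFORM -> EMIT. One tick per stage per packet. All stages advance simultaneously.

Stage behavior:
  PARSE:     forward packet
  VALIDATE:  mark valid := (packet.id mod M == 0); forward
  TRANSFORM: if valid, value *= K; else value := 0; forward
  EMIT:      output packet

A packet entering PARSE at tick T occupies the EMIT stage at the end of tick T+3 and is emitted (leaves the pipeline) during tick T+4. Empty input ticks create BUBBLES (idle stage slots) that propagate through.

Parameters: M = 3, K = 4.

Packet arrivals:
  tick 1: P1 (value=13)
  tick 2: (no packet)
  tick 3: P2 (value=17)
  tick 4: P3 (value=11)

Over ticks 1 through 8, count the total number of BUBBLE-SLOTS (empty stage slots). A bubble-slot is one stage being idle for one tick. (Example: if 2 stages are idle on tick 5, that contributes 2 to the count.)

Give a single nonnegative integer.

Answer: 20

Derivation:
Tick 1: [PARSE:P1(v=13,ok=F), VALIDATE:-, TRANSFORM:-, EMIT:-] out:-; bubbles=3
Tick 2: [PARSE:-, VALIDATE:P1(v=13,ok=F), TRANSFORM:-, EMIT:-] out:-; bubbles=3
Tick 3: [PARSE:P2(v=17,ok=F), VALIDATE:-, TRANSFORM:P1(v=0,ok=F), EMIT:-] out:-; bubbles=2
Tick 4: [PARSE:P3(v=11,ok=F), VALIDATE:P2(v=17,ok=F), TRANSFORM:-, EMIT:P1(v=0,ok=F)] out:-; bubbles=1
Tick 5: [PARSE:-, VALIDATE:P3(v=11,ok=T), TRANSFORM:P2(v=0,ok=F), EMIT:-] out:P1(v=0); bubbles=2
Tick 6: [PARSE:-, VALIDATE:-, TRANSFORM:P3(v=44,ok=T), EMIT:P2(v=0,ok=F)] out:-; bubbles=2
Tick 7: [PARSE:-, VALIDATE:-, TRANSFORM:-, EMIT:P3(v=44,ok=T)] out:P2(v=0); bubbles=3
Tick 8: [PARSE:-, VALIDATE:-, TRANSFORM:-, EMIT:-] out:P3(v=44); bubbles=4
Total bubble-slots: 20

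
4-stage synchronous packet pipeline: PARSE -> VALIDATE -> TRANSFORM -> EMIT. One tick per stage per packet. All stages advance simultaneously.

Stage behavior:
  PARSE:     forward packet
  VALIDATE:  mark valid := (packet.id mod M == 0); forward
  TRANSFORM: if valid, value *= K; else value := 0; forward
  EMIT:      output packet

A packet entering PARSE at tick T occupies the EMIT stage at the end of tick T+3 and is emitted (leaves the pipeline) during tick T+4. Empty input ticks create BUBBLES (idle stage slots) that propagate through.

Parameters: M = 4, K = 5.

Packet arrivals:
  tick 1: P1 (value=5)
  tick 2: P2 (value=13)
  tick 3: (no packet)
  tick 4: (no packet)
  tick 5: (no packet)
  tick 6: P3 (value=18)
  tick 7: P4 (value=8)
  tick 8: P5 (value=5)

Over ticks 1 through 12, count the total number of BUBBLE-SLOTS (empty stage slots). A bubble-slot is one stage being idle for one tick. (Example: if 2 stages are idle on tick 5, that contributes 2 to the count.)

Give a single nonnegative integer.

Tick 1: [PARSE:P1(v=5,ok=F), VALIDATE:-, TRANSFORM:-, EMIT:-] out:-; bubbles=3
Tick 2: [PARSE:P2(v=13,ok=F), VALIDATE:P1(v=5,ok=F), TRANSFORM:-, EMIT:-] out:-; bubbles=2
Tick 3: [PARSE:-, VALIDATE:P2(v=13,ok=F), TRANSFORM:P1(v=0,ok=F), EMIT:-] out:-; bubbles=2
Tick 4: [PARSE:-, VALIDATE:-, TRANSFORM:P2(v=0,ok=F), EMIT:P1(v=0,ok=F)] out:-; bubbles=2
Tick 5: [PARSE:-, VALIDATE:-, TRANSFORM:-, EMIT:P2(v=0,ok=F)] out:P1(v=0); bubbles=3
Tick 6: [PARSE:P3(v=18,ok=F), VALIDATE:-, TRANSFORM:-, EMIT:-] out:P2(v=0); bubbles=3
Tick 7: [PARSE:P4(v=8,ok=F), VALIDATE:P3(v=18,ok=F), TRANSFORM:-, EMIT:-] out:-; bubbles=2
Tick 8: [PARSE:P5(v=5,ok=F), VALIDATE:P4(v=8,ok=T), TRANSFORM:P3(v=0,ok=F), EMIT:-] out:-; bubbles=1
Tick 9: [PARSE:-, VALIDATE:P5(v=5,ok=F), TRANSFORM:P4(v=40,ok=T), EMIT:P3(v=0,ok=F)] out:-; bubbles=1
Tick 10: [PARSE:-, VALIDATE:-, TRANSFORM:P5(v=0,ok=F), EMIT:P4(v=40,ok=T)] out:P3(v=0); bubbles=2
Tick 11: [PARSE:-, VALIDATE:-, TRANSFORM:-, EMIT:P5(v=0,ok=F)] out:P4(v=40); bubbles=3
Tick 12: [PARSE:-, VALIDATE:-, TRANSFORM:-, EMIT:-] out:P5(v=0); bubbles=4
Total bubble-slots: 28

Answer: 28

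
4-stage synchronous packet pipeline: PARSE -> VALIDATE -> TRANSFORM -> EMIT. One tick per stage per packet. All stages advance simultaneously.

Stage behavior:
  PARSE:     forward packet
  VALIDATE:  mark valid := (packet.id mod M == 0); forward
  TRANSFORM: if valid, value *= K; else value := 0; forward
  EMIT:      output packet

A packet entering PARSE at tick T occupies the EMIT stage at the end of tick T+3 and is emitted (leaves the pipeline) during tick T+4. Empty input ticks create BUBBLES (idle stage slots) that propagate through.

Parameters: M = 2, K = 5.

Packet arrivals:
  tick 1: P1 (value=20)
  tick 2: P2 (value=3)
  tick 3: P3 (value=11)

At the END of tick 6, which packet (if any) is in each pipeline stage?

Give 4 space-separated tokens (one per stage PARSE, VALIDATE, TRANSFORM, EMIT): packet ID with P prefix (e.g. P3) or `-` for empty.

Answer: - - - P3

Derivation:
Tick 1: [PARSE:P1(v=20,ok=F), VALIDATE:-, TRANSFORM:-, EMIT:-] out:-; in:P1
Tick 2: [PARSE:P2(v=3,ok=F), VALIDATE:P1(v=20,ok=F), TRANSFORM:-, EMIT:-] out:-; in:P2
Tick 3: [PARSE:P3(v=11,ok=F), VALIDATE:P2(v=3,ok=T), TRANSFORM:P1(v=0,ok=F), EMIT:-] out:-; in:P3
Tick 4: [PARSE:-, VALIDATE:P3(v=11,ok=F), TRANSFORM:P2(v=15,ok=T), EMIT:P1(v=0,ok=F)] out:-; in:-
Tick 5: [PARSE:-, VALIDATE:-, TRANSFORM:P3(v=0,ok=F), EMIT:P2(v=15,ok=T)] out:P1(v=0); in:-
Tick 6: [PARSE:-, VALIDATE:-, TRANSFORM:-, EMIT:P3(v=0,ok=F)] out:P2(v=15); in:-
At end of tick 6: ['-', '-', '-', 'P3']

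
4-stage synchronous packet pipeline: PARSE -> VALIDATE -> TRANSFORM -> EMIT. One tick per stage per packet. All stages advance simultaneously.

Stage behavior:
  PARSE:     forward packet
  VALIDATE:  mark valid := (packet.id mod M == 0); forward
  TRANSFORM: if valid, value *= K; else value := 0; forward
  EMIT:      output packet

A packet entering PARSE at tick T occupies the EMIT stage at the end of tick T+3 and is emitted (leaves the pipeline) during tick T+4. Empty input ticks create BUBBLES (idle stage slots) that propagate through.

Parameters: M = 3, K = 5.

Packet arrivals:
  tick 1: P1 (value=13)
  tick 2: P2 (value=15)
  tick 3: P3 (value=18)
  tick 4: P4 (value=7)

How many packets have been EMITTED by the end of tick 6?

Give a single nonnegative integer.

Tick 1: [PARSE:P1(v=13,ok=F), VALIDATE:-, TRANSFORM:-, EMIT:-] out:-; in:P1
Tick 2: [PARSE:P2(v=15,ok=F), VALIDATE:P1(v=13,ok=F), TRANSFORM:-, EMIT:-] out:-; in:P2
Tick 3: [PARSE:P3(v=18,ok=F), VALIDATE:P2(v=15,ok=F), TRANSFORM:P1(v=0,ok=F), EMIT:-] out:-; in:P3
Tick 4: [PARSE:P4(v=7,ok=F), VALIDATE:P3(v=18,ok=T), TRANSFORM:P2(v=0,ok=F), EMIT:P1(v=0,ok=F)] out:-; in:P4
Tick 5: [PARSE:-, VALIDATE:P4(v=7,ok=F), TRANSFORM:P3(v=90,ok=T), EMIT:P2(v=0,ok=F)] out:P1(v=0); in:-
Tick 6: [PARSE:-, VALIDATE:-, TRANSFORM:P4(v=0,ok=F), EMIT:P3(v=90,ok=T)] out:P2(v=0); in:-
Emitted by tick 6: ['P1', 'P2']

Answer: 2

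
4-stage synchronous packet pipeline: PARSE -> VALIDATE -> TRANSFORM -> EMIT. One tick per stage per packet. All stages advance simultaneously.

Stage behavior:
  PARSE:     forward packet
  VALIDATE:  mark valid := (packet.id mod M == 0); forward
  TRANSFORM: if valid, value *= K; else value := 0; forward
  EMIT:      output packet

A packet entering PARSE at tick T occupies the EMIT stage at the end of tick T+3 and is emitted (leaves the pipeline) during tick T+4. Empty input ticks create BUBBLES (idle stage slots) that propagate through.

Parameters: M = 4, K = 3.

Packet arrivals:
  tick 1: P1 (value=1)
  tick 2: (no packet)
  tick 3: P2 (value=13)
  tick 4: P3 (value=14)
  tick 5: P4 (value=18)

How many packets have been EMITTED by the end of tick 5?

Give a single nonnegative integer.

Tick 1: [PARSE:P1(v=1,ok=F), VALIDATE:-, TRANSFORM:-, EMIT:-] out:-; in:P1
Tick 2: [PARSE:-, VALIDATE:P1(v=1,ok=F), TRANSFORM:-, EMIT:-] out:-; in:-
Tick 3: [PARSE:P2(v=13,ok=F), VALIDATE:-, TRANSFORM:P1(v=0,ok=F), EMIT:-] out:-; in:P2
Tick 4: [PARSE:P3(v=14,ok=F), VALIDATE:P2(v=13,ok=F), TRANSFORM:-, EMIT:P1(v=0,ok=F)] out:-; in:P3
Tick 5: [PARSE:P4(v=18,ok=F), VALIDATE:P3(v=14,ok=F), TRANSFORM:P2(v=0,ok=F), EMIT:-] out:P1(v=0); in:P4
Emitted by tick 5: ['P1']

Answer: 1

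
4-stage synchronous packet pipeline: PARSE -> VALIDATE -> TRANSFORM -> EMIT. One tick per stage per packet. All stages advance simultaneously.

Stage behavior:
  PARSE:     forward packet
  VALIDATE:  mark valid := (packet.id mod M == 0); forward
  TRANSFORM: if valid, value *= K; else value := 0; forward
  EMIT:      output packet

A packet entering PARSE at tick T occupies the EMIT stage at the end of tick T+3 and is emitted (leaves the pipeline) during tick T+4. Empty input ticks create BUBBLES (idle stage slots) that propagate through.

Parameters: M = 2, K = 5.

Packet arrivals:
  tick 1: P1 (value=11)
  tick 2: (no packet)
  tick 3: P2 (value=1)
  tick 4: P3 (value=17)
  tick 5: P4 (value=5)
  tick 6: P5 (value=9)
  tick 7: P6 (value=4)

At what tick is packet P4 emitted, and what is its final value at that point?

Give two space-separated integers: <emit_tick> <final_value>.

Tick 1: [PARSE:P1(v=11,ok=F), VALIDATE:-, TRANSFORM:-, EMIT:-] out:-; in:P1
Tick 2: [PARSE:-, VALIDATE:P1(v=11,ok=F), TRANSFORM:-, EMIT:-] out:-; in:-
Tick 3: [PARSE:P2(v=1,ok=F), VALIDATE:-, TRANSFORM:P1(v=0,ok=F), EMIT:-] out:-; in:P2
Tick 4: [PARSE:P3(v=17,ok=F), VALIDATE:P2(v=1,ok=T), TRANSFORM:-, EMIT:P1(v=0,ok=F)] out:-; in:P3
Tick 5: [PARSE:P4(v=5,ok=F), VALIDATE:P3(v=17,ok=F), TRANSFORM:P2(v=5,ok=T), EMIT:-] out:P1(v=0); in:P4
Tick 6: [PARSE:P5(v=9,ok=F), VALIDATE:P4(v=5,ok=T), TRANSFORM:P3(v=0,ok=F), EMIT:P2(v=5,ok=T)] out:-; in:P5
Tick 7: [PARSE:P6(v=4,ok=F), VALIDATE:P5(v=9,ok=F), TRANSFORM:P4(v=25,ok=T), EMIT:P3(v=0,ok=F)] out:P2(v=5); in:P6
Tick 8: [PARSE:-, VALIDATE:P6(v=4,ok=T), TRANSFORM:P5(v=0,ok=F), EMIT:P4(v=25,ok=T)] out:P3(v=0); in:-
Tick 9: [PARSE:-, VALIDATE:-, TRANSFORM:P6(v=20,ok=T), EMIT:P5(v=0,ok=F)] out:P4(v=25); in:-
Tick 10: [PARSE:-, VALIDATE:-, TRANSFORM:-, EMIT:P6(v=20,ok=T)] out:P5(v=0); in:-
Tick 11: [PARSE:-, VALIDATE:-, TRANSFORM:-, EMIT:-] out:P6(v=20); in:-
P4: arrives tick 5, valid=True (id=4, id%2=0), emit tick 9, final value 25

Answer: 9 25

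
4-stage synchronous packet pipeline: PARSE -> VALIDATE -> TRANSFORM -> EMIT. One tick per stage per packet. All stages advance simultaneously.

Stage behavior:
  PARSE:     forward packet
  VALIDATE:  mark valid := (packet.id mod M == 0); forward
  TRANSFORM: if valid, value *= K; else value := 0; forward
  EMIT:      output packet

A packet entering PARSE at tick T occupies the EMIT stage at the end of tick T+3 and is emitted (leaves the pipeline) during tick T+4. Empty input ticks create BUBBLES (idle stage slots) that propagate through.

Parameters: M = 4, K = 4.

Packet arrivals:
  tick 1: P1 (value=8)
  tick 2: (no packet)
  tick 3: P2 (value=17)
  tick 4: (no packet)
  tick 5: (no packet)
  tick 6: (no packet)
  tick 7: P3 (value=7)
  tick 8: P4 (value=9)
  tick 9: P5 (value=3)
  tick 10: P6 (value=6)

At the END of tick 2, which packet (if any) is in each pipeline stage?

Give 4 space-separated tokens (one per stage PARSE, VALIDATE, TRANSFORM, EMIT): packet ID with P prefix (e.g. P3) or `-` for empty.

Answer: - P1 - -

Derivation:
Tick 1: [PARSE:P1(v=8,ok=F), VALIDATE:-, TRANSFORM:-, EMIT:-] out:-; in:P1
Tick 2: [PARSE:-, VALIDATE:P1(v=8,ok=F), TRANSFORM:-, EMIT:-] out:-; in:-
At end of tick 2: ['-', 'P1', '-', '-']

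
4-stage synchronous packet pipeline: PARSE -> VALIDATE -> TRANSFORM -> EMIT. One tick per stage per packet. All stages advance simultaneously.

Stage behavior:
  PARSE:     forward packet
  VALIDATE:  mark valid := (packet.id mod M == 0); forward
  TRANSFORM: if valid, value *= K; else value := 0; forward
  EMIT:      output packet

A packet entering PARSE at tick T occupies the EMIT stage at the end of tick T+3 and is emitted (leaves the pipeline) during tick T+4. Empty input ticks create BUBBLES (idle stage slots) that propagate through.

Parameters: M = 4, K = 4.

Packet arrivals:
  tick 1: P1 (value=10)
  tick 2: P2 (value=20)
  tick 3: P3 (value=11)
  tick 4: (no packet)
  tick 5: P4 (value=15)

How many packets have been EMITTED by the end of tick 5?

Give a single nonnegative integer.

Tick 1: [PARSE:P1(v=10,ok=F), VALIDATE:-, TRANSFORM:-, EMIT:-] out:-; in:P1
Tick 2: [PARSE:P2(v=20,ok=F), VALIDATE:P1(v=10,ok=F), TRANSFORM:-, EMIT:-] out:-; in:P2
Tick 3: [PARSE:P3(v=11,ok=F), VALIDATE:P2(v=20,ok=F), TRANSFORM:P1(v=0,ok=F), EMIT:-] out:-; in:P3
Tick 4: [PARSE:-, VALIDATE:P3(v=11,ok=F), TRANSFORM:P2(v=0,ok=F), EMIT:P1(v=0,ok=F)] out:-; in:-
Tick 5: [PARSE:P4(v=15,ok=F), VALIDATE:-, TRANSFORM:P3(v=0,ok=F), EMIT:P2(v=0,ok=F)] out:P1(v=0); in:P4
Emitted by tick 5: ['P1']

Answer: 1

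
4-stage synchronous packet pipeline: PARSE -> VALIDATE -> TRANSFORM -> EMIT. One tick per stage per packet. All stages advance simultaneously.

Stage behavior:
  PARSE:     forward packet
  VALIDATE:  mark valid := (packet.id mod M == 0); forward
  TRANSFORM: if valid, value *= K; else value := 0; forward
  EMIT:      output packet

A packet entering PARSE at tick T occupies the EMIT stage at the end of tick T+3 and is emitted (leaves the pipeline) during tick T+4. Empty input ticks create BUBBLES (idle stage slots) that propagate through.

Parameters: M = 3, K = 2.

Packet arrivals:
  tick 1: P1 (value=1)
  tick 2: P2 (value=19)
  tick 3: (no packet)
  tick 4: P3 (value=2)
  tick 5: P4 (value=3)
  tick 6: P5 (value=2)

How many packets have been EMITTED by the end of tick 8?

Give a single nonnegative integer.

Tick 1: [PARSE:P1(v=1,ok=F), VALIDATE:-, TRANSFORM:-, EMIT:-] out:-; in:P1
Tick 2: [PARSE:P2(v=19,ok=F), VALIDATE:P1(v=1,ok=F), TRANSFORM:-, EMIT:-] out:-; in:P2
Tick 3: [PARSE:-, VALIDATE:P2(v=19,ok=F), TRANSFORM:P1(v=0,ok=F), EMIT:-] out:-; in:-
Tick 4: [PARSE:P3(v=2,ok=F), VALIDATE:-, TRANSFORM:P2(v=0,ok=F), EMIT:P1(v=0,ok=F)] out:-; in:P3
Tick 5: [PARSE:P4(v=3,ok=F), VALIDATE:P3(v=2,ok=T), TRANSFORM:-, EMIT:P2(v=0,ok=F)] out:P1(v=0); in:P4
Tick 6: [PARSE:P5(v=2,ok=F), VALIDATE:P4(v=3,ok=F), TRANSFORM:P3(v=4,ok=T), EMIT:-] out:P2(v=0); in:P5
Tick 7: [PARSE:-, VALIDATE:P5(v=2,ok=F), TRANSFORM:P4(v=0,ok=F), EMIT:P3(v=4,ok=T)] out:-; in:-
Tick 8: [PARSE:-, VALIDATE:-, TRANSFORM:P5(v=0,ok=F), EMIT:P4(v=0,ok=F)] out:P3(v=4); in:-
Emitted by tick 8: ['P1', 'P2', 'P3']

Answer: 3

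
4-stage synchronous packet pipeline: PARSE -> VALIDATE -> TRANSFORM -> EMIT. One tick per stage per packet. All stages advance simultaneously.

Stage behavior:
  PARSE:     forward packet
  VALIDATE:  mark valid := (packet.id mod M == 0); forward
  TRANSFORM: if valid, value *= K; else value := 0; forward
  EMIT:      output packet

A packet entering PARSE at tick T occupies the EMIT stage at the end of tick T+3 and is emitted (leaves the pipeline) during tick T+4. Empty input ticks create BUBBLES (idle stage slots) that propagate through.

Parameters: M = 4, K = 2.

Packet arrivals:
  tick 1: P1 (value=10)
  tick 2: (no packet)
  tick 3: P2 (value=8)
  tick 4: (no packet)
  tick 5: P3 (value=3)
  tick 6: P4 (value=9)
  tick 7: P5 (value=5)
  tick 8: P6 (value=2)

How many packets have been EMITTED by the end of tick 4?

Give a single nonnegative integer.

Tick 1: [PARSE:P1(v=10,ok=F), VALIDATE:-, TRANSFORM:-, EMIT:-] out:-; in:P1
Tick 2: [PARSE:-, VALIDATE:P1(v=10,ok=F), TRANSFORM:-, EMIT:-] out:-; in:-
Tick 3: [PARSE:P2(v=8,ok=F), VALIDATE:-, TRANSFORM:P1(v=0,ok=F), EMIT:-] out:-; in:P2
Tick 4: [PARSE:-, VALIDATE:P2(v=8,ok=F), TRANSFORM:-, EMIT:P1(v=0,ok=F)] out:-; in:-
Emitted by tick 4: []

Answer: 0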